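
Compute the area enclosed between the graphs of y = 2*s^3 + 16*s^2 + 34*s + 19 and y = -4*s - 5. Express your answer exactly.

37/6

Set the curves equal: 2*s^3 + 16*s^2 + 34*s + 19 = -4*s - 5, so 2*s^3 + 16*s^2 + 38*s + 24 = 0, which factors as 2*(s + 1)*(s + 3)*(s + 4) = 0. The curves meet at s = -4, -3, -1.
On [-4, -3], y = 2*s^3 + 16*s^2 + 34*s + 19 is on top; that piece has area ∫[-4,-3] (2*s^3 + 16*s^2 + 38*s + 24) ds = 5/6.
On [-3, -1], y = -4*s - 5 is on top; that piece has area ∫[-3,-1] (-(2*s^3 + 16*s^2 + 38*s + 24)) ds = 16/3.
Total enclosed area = 5/6 + 16/3 = 37/6.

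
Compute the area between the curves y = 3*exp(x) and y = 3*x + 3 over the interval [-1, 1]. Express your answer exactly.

On [-1, 1], (3*exp(x)) - (3*x + 3) = -3*x + 3*exp(x) - 3 is ≥ 0 throughout, so the area is a single integral of |-3*x + 3*exp(x) - 3|.
∫[-1,1] (-3*x + 3*exp(x) - 3) dx = -6 - 3*exp(-1) + 3*exp(1).

-6 - 3*exp(-1) + 3*exp(1)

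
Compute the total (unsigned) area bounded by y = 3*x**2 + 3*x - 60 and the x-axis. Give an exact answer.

The curve meets the x-axis where 3*x**2 + 3*x - 60 = 0, i.e. 3*(x - 4)*(x + 5) = 0, at x = -5, 4.
On [-5, 4] the curve lies below the axis; ∫[-5,4] (3*x**2 + 3*x - 60) dx = -729/2, giving area 729/2.

729/2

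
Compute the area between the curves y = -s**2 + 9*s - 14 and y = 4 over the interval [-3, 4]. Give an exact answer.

The difference (-s**2 + 9*s - 14) - (4) = -s**2 + 9*s - 18 changes sign at s = 3 inside [-3, 4], so split the integral there.
∫[-3,3] (-s**2 + 9*s - 18) ds = -126; the area of that piece is 126.
∫[3,4] (-s**2 + 9*s - 18) ds = 7/6.
Total area = 126 + 7/6 = 763/6.

763/6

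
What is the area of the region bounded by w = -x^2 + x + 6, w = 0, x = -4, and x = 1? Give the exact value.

The difference (-x^2 + x + 6) - (0) = -x^2 + x + 6 changes sign at x = -2 inside [-4, 1], so split the integral there.
∫[-4,-2] (-x^2 + x + 6) dx = -38/3; the area of that piece is 38/3.
∫[-2,1] (-x^2 + x + 6) dx = 27/2.
Total area = 38/3 + 27/2 = 157/6.

157/6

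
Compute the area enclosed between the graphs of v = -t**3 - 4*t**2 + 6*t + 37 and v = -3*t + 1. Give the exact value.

1741/12

Set the curves equal: -t**3 - 4*t**2 + 6*t + 37 = -3*t + 1, so -t**3 - 4*t**2 + 9*t + 36 = 0, which factors as -(t - 3)*(t + 3)*(t + 4) = 0. The curves meet at t = -4, -3, 3.
On [-4, -3], v = -3*t + 1 is on top; that piece has area ∫[-4,-3] (-(-t**3 - 4*t**2 + 9*t + 36)) dt = 13/12.
On [-3, 3], v = -t**3 - 4*t**2 + 6*t + 37 is on top; that piece has area ∫[-3,3] (-t**3 - 4*t**2 + 9*t + 36) dt = 144.
Total enclosed area = 13/12 + 144 = 1741/12.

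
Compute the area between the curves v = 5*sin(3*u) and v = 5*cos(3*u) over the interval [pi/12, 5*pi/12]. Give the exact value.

10*sqrt(2)/3

On [pi/12, 5*pi/12], (5*sin(3*u)) - (5*cos(3*u)) = 5*sin(3*u) - 5*cos(3*u) is ≥ 0 throughout, so the area is a single integral of |5*sin(3*u) - 5*cos(3*u)|.
∫[pi/12,5*pi/12] (5*sin(3*u) - 5*cos(3*u)) du = 10*sqrt(2)/3.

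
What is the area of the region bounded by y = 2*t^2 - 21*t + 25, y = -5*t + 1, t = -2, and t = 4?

The difference (2*t^2 - 21*t + 25) - (-5*t + 1) = 2*t^2 - 16*t + 24 changes sign at t = 2 inside [-2, 4], so split the integral there.
∫[-2,2] (2*t^2 - 16*t + 24) dt = 320/3.
∫[2,4] (2*t^2 - 16*t + 24) dt = -32/3; the area of that piece is 32/3.
Total area = 320/3 + 32/3 = 352/3.

352/3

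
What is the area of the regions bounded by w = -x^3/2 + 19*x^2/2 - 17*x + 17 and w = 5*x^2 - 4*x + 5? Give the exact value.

Set the curves equal: -x^3/2 + 19*x^2/2 - 17*x + 17 = 5*x^2 - 4*x + 5, so -x^3/2 + 9*x^2/2 - 13*x + 12 = 0, which factors as -(x - 4)*(x - 3)*(x - 2)/2 = 0. The curves meet at x = 2, 3, 4.
On [2, 3], w = 5*x^2 - 4*x + 5 is on top; that piece has area ∫[2,3] (-(-x^3/2 + 9*x^2/2 - 13*x + 12)) dx = 1/8.
On [3, 4], w = -x^3/2 + 19*x^2/2 - 17*x + 17 is on top; that piece has area ∫[3,4] (-x^3/2 + 9*x^2/2 - 13*x + 12) dx = 1/8.
Total enclosed area = 1/8 + 1/8 = 1/4.

1/4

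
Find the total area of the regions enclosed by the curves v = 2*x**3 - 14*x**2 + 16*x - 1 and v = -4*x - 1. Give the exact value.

253/6

Set the curves equal: 2*x**3 - 14*x**2 + 16*x - 1 = -4*x - 1, so 2*x**3 - 14*x**2 + 20*x = 0, which factors as 2*x*(x - 5)*(x - 2) = 0. The curves meet at x = 0, 2, 5.
On [0, 2], v = 2*x**3 - 14*x**2 + 16*x - 1 is on top; that piece has area ∫[0,2] (2*x**3 - 14*x**2 + 20*x) dx = 32/3.
On [2, 5], v = -4*x - 1 is on top; that piece has area ∫[2,5] (-(2*x**3 - 14*x**2 + 20*x)) dx = 63/2.
Total enclosed area = 32/3 + 63/2 = 253/6.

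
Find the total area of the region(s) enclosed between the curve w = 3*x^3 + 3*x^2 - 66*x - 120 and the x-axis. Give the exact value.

The curve meets the x-axis where 3*x^3 + 3*x^2 - 66*x - 120 = 0, i.e. 3*(x - 5)*(x + 2)*(x + 4) = 0, at x = -4, -2, 5.
On [-4, -2] the curve lies above the axis; ∫[-4,-2] (3*x^3 + 3*x^2 - 66*x - 120) dx = 32, giving area 32.
On [-2, 5] the curve lies below the axis; ∫[-2,5] (3*x^3 + 3*x^2 - 66*x - 120) dx = -3773/4, giving area 3773/4.
Total area = 32 + 3773/4 = 3901/4.

3901/4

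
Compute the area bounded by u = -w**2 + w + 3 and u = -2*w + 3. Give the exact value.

Both boundary curves give u as a function of w, so integrate with respect to w. Setting them equal: -w**2 + 3*w = 0, i.e. -w*(w - 3) = 0, so they meet at w = 0, 3.
For w in [0, 3], u = -w**2 + w + 3 is on the right; area = ∫[0,3] (-w**2 + 3*w) dw = 9/2.

9/2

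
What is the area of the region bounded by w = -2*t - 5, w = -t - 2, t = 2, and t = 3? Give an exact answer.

On [2, 3], (-2*t - 5) - (-t - 2) = -t - 3 is ≤ 0 throughout, so the area is a single integral of |-t - 3|.
∫[2,3] (-t - 3) dt = -11/2; the area of that piece is 11/2.

11/2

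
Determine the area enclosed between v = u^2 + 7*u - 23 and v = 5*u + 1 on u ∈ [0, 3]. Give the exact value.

On [0, 3], (u^2 + 7*u - 23) - (5*u + 1) = u^2 + 2*u - 24 is ≤ 0 throughout, so the area is a single integral of |u^2 + 2*u - 24|.
∫[0,3] (u^2 + 2*u - 24) du = -54; the area of that piece is 54.

54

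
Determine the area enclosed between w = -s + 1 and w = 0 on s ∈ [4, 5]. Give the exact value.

7/2

On [4, 5], (-s + 1) - (0) = -s + 1 is ≤ 0 throughout, so the area is a single integral of |-s + 1|.
∫[4,5] (-s + 1) ds = -7/2; the area of that piece is 7/2.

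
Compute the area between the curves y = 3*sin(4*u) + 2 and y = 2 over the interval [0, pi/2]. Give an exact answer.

The difference (3*sin(4*u) + 2) - (2) = 3*sin(4*u) changes sign at u = pi/4 inside [0, pi/2], so split the integral there.
∫[0,pi/4] (3*sin(4*u)) du = 3/2.
∫[pi/4,pi/2] (3*sin(4*u)) du = -3/2; the area of that piece is 3/2.
Total area = 3/2 + 3/2 = 3.

3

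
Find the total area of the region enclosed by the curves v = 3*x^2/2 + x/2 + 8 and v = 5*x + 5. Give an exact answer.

Set the curves equal: 3*x^2/2 + x/2 + 8 = 5*x + 5, so 3*x^2/2 - 9*x/2 + 3 = 0, which factors as 3*(x - 2)*(x - 1)/2 = 0. The curves meet at x = 1, 2.
On [1, 2], v = 5*x + 5 is on top; that piece has area ∫[1,2] (-(3*x^2/2 - 9*x/2 + 3)) dx = 1/4.

1/4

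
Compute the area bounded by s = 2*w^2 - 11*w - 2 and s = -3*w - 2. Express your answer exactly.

Both boundary curves give s as a function of w, so integrate with respect to w. Setting them equal: 2*w^2 - 8*w = 0, i.e. 2*w*(w - 4) = 0, so they meet at w = 0, 4.
For w in [0, 4], s = 2*w^2 - 11*w - 2 is on the left; area = ∫[0,4] (-(2*w^2 - 8*w)) dw = 64/3.

64/3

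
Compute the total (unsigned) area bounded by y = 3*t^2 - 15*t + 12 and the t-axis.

27/2

The curve meets the t-axis where 3*t^2 - 15*t + 12 = 0, i.e. 3*(t - 4)*(t - 1) = 0, at t = 1, 4.
On [1, 4] the curve lies below the axis; ∫[1,4] (3*t^2 - 15*t + 12) dt = -27/2, giving area 27/2.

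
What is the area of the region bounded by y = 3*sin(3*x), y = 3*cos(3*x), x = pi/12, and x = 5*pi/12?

On [pi/12, 5*pi/12], (3*sin(3*x)) - (3*cos(3*x)) = 3*sin(3*x) - 3*cos(3*x) is ≥ 0 throughout, so the area is a single integral of |3*sin(3*x) - 3*cos(3*x)|.
∫[pi/12,5*pi/12] (3*sin(3*x) - 3*cos(3*x)) dx = 2*sqrt(2).

2*sqrt(2)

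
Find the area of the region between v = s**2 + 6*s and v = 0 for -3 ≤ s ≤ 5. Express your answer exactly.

The difference (s**2 + 6*s) - (0) = s**2 + 6*s changes sign at s = 0 inside [-3, 5], so split the integral there.
∫[-3,0] (s**2 + 6*s) ds = -18; the area of that piece is 18.
∫[0,5] (s**2 + 6*s) ds = 350/3.
Total area = 18 + 350/3 = 404/3.

404/3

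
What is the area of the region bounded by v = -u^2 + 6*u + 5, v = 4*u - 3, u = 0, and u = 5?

30

The difference (-u^2 + 6*u + 5) - (4*u - 3) = -u^2 + 2*u + 8 changes sign at u = 4 inside [0, 5], so split the integral there.
∫[0,4] (-u^2 + 2*u + 8) du = 80/3.
∫[4,5] (-u^2 + 2*u + 8) du = -10/3; the area of that piece is 10/3.
Total area = 80/3 + 10/3 = 30.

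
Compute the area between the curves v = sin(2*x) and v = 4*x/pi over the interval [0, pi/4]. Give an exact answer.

1/2 - pi/8

On [0, pi/4], (sin(2*x)) - (4*x/pi) = -4*x/pi + sin(2*x) is ≥ 0 throughout, so the area is a single integral of |-4*x/pi + sin(2*x)|.
∫[0,pi/4] (-4*x/pi + sin(2*x)) dx = 1/2 - pi/8.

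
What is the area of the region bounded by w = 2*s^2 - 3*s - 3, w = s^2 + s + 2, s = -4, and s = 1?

The difference (2*s^2 - 3*s - 3) - (s^2 + s + 2) = s^2 - 4*s - 5 changes sign at s = -1 inside [-4, 1], so split the integral there.
∫[-4,-1] (s^2 - 4*s - 5) ds = 36.
∫[-1,1] (s^2 - 4*s - 5) ds = -28/3; the area of that piece is 28/3.
Total area = 36 + 28/3 = 136/3.

136/3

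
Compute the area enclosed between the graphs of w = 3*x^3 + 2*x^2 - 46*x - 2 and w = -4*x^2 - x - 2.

Set the curves equal: 3*x^3 + 2*x^2 - 46*x - 2 = -4*x^2 - x - 2, so 3*x^3 + 6*x^2 - 45*x = 0, which factors as 3*x*(x - 3)*(x + 5) = 0. The curves meet at x = -5, 0, 3.
On [-5, 0], w = 3*x^3 + 2*x^2 - 46*x - 2 is on top; that piece has area ∫[-5,0] (3*x^3 + 6*x^2 - 45*x) dx = 1375/4.
On [0, 3], w = -4*x^2 - x - 2 is on top; that piece has area ∫[0,3] (-(3*x^3 + 6*x^2 - 45*x)) dx = 351/4.
Total enclosed area = 1375/4 + 351/4 = 863/2.

863/2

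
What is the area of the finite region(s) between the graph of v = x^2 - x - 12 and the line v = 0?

The curve meets the x-axis where x^2 - x - 12 = 0, i.e. (x - 4)*(x + 3) = 0, at x = -3, 4.
On [-3, 4] the curve lies below the axis; ∫[-3,4] (x^2 - x - 12) dx = -343/6, giving area 343/6.

343/6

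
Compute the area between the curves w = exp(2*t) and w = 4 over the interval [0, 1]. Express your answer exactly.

The difference (exp(2*t)) - (4) = exp(2*t) - 4 changes sign at t = log(2) inside [0, 1], so split the integral there.
∫[0,log(2)] (exp(2*t) - 4) dt = 3/2 - log(16); the area of that piece is -3/2 + log(16).
∫[log(2),1] (exp(2*t) - 4) dt = -6 + 4*log(2) + exp(2)/2.
Total area = (-3/2 + log(16)) + (-6 + 4*log(2) + exp(2)/2) = -15/2 + exp(2)/2 + 8*log(2).

-15/2 + exp(2)/2 + 8*log(2)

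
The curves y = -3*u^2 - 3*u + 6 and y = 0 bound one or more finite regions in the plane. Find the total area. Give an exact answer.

27/2

Set the curves equal: -3*u^2 - 3*u + 6 = 0, so -3*u^2 - 3*u + 6 = 0, which factors as -3*(u - 1)*(u + 2) = 0. The curves meet at u = -2, 1.
On [-2, 1], y = -3*u^2 - 3*u + 6 is on top; that piece has area ∫[-2,1] (-3*u^2 - 3*u + 6) du = 27/2.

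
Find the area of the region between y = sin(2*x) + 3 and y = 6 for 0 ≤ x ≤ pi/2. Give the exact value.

-1 + 3*pi/2

On [0, pi/2], (sin(2*x) + 3) - (6) = sin(2*x) - 3 is ≤ 0 throughout, so the area is a single integral of |sin(2*x) - 3|.
∫[0,pi/2] (sin(2*x) - 3) dx = 1 - 3*pi/2; the area of that piece is -1 + 3*pi/2.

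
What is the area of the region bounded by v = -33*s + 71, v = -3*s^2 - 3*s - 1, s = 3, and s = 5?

The difference (-33*s + 71) - (-3*s^2 - 3*s - 1) = 3*s^2 - 30*s + 72 changes sign at s = 4 inside [3, 5], so split the integral there.
∫[3,4] (3*s^2 - 30*s + 72) ds = 4.
∫[4,5] (3*s^2 - 30*s + 72) ds = -2; the area of that piece is 2.
Total area = 4 + 2 = 6.

6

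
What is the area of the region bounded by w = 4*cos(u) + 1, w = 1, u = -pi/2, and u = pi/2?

On [-pi/2, pi/2], (4*cos(u) + 1) - (1) = 4*cos(u) is ≥ 0 throughout, so the area is a single integral of |4*cos(u)|.
∫[-pi/2,pi/2] (4*cos(u)) du = 8.

8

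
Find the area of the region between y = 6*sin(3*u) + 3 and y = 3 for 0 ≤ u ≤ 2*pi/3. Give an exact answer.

8

The difference (6*sin(3*u) + 3) - (3) = 6*sin(3*u) changes sign at u = pi/3 inside [0, 2*pi/3], so split the integral there.
∫[0,pi/3] (6*sin(3*u)) du = 4.
∫[pi/3,2*pi/3] (6*sin(3*u)) du = -4; the area of that piece is 4.
Total area = 4 + 4 = 8.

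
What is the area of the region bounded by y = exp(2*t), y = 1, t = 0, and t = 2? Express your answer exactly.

-5/2 + exp(4)/2

On [0, 2], (exp(2*t)) - (1) = exp(2*t) - 1 is ≥ 0 throughout, so the area is a single integral of |exp(2*t) - 1|.
∫[0,2] (exp(2*t) - 1) dt = -5/2 + exp(4)/2.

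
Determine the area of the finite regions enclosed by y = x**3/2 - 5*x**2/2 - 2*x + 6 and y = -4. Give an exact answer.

Set the curves equal: x**3/2 - 5*x**2/2 - 2*x + 6 = -4, so x**3/2 - 5*x**2/2 - 2*x + 10 = 0, which factors as (x - 5)*(x - 2)*(x + 2)/2 = 0. The curves meet at x = -2, 2, 5.
On [-2, 2], y = x**3/2 - 5*x**2/2 - 2*x + 6 is on top; that piece has area ∫[-2,2] (x**3/2 - 5*x**2/2 - 2*x + 10) dx = 80/3.
On [2, 5], y = -4 is on top; that piece has area ∫[2,5] (-(x**3/2 - 5*x**2/2 - 2*x + 10)) dx = 99/8.
Total enclosed area = 80/3 + 99/8 = 937/24.

937/24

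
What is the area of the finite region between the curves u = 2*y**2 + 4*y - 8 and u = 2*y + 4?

125/3

Both boundary curves give u as a function of y, so integrate with respect to y. Setting them equal: 2*y**2 + 2*y - 12 = 0, i.e. 2*(y - 2)*(y + 3) = 0, so they meet at y = -3, 2.
For y in [-3, 2], u = 2*y**2 + 4*y - 8 is on the left; area = ∫[-3,2] (-(2*y**2 + 2*y - 12)) dy = 125/3.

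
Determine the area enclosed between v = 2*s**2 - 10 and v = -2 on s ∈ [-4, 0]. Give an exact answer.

The difference (2*s**2 - 10) - (-2) = 2*s**2 - 8 changes sign at s = -2 inside [-4, 0], so split the integral there.
∫[-4,-2] (2*s**2 - 8) ds = 64/3.
∫[-2,0] (2*s**2 - 8) ds = -32/3; the area of that piece is 32/3.
Total area = 64/3 + 32/3 = 32.

32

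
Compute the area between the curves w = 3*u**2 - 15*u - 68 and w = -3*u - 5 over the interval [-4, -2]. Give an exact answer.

30

The difference (3*u**2 - 15*u - 68) - (-3*u - 5) = 3*u**2 - 12*u - 63 changes sign at u = -3 inside [-4, -2], so split the integral there.
∫[-4,-3] (3*u**2 - 12*u - 63) du = 16.
∫[-3,-2] (3*u**2 - 12*u - 63) du = -14; the area of that piece is 14.
Total area = 16 + 14 = 30.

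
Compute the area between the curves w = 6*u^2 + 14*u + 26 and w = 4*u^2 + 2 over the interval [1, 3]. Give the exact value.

On [1, 3], (6*u^2 + 14*u + 26) - (4*u^2 + 2) = 2*u^2 + 14*u + 24 is ≥ 0 throughout, so the area is a single integral of |2*u^2 + 14*u + 24|.
∫[1,3] (2*u^2 + 14*u + 24) du = 364/3.

364/3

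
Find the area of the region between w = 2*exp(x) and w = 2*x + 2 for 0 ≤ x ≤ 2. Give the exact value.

-10 + 2*exp(2)

On [0, 2], (2*exp(x)) - (2*x + 2) = -2*x + 2*exp(x) - 2 is ≥ 0 throughout, so the area is a single integral of |-2*x + 2*exp(x) - 2|.
∫[0,2] (-2*x + 2*exp(x) - 2) dx = -10 + 2*exp(2).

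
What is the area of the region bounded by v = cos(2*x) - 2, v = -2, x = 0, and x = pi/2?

1

The difference (cos(2*x) - 2) - (-2) = cos(2*x) changes sign at x = pi/4 inside [0, pi/2], so split the integral there.
∫[0,pi/4] (cos(2*x)) dx = 1/2.
∫[pi/4,pi/2] (cos(2*x)) dx = -1/2; the area of that piece is 1/2.
Total area = 1/2 + 1/2 = 1.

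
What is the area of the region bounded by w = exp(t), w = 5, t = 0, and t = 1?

6 - exp(1)

On [0, 1], (exp(t)) - (5) = exp(t) - 5 is ≤ 0 throughout, so the area is a single integral of |exp(t) - 5|.
∫[0,1] (exp(t) - 5) dt = -6 + exp(1); the area of that piece is 6 - exp(1).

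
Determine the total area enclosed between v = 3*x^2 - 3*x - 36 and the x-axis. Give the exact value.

343/2

The curve meets the x-axis where 3*x^2 - 3*x - 36 = 0, i.e. 3*(x - 4)*(x + 3) = 0, at x = -3, 4.
On [-3, 4] the curve lies below the axis; ∫[-3,4] (3*x^2 - 3*x - 36) dx = -343/2, giving area 343/2.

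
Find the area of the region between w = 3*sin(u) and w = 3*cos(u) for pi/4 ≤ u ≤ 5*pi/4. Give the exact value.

6*sqrt(2)

On [pi/4, 5*pi/4], (3*sin(u)) - (3*cos(u)) = 3*sin(u) - 3*cos(u) is ≥ 0 throughout, so the area is a single integral of |3*sin(u) - 3*cos(u)|.
∫[pi/4,5*pi/4] (3*sin(u) - 3*cos(u)) du = 6*sqrt(2).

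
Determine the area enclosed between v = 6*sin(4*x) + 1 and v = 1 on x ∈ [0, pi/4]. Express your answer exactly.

3

On [0, pi/4], (6*sin(4*x) + 1) - (1) = 6*sin(4*x) is ≥ 0 throughout, so the area is a single integral of |6*sin(4*x)|.
∫[0,pi/4] (6*sin(4*x)) dx = 3.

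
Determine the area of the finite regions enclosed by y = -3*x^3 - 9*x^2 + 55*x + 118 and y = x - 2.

2997/4

Set the curves equal: -3*x^3 - 9*x^2 + 55*x + 118 = x - 2, so -3*x^3 - 9*x^2 + 54*x + 120 = 0, which factors as -3*(x - 4)*(x + 2)*(x + 5) = 0. The curves meet at x = -5, -2, 4.
On [-5, -2], y = x - 2 is on top; that piece has area ∫[-5,-2] (-(-3*x^3 - 9*x^2 + 54*x + 120)) dx = 405/4.
On [-2, 4], y = -3*x^3 - 9*x^2 + 55*x + 118 is on top; that piece has area ∫[-2,4] (-3*x^3 - 9*x^2 + 54*x + 120) dx = 648.
Total enclosed area = 405/4 + 648 = 2997/4.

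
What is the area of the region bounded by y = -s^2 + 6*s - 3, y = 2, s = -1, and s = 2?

The difference (-s^2 + 6*s - 3) - (2) = -s^2 + 6*s - 5 changes sign at s = 1 inside [-1, 2], so split the integral there.
∫[-1,1] (-s^2 + 6*s - 5) ds = -32/3; the area of that piece is 32/3.
∫[1,2] (-s^2 + 6*s - 5) ds = 5/3.
Total area = 32/3 + 5/3 = 37/3.

37/3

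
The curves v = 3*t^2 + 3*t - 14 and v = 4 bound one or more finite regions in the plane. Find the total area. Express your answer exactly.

125/2

Set the curves equal: 3*t^2 + 3*t - 14 = 4, so 3*t^2 + 3*t - 18 = 0, which factors as 3*(t - 2)*(t + 3) = 0. The curves meet at t = -3, 2.
On [-3, 2], v = 4 is on top; that piece has area ∫[-3,2] (-(3*t^2 + 3*t - 18)) dt = 125/2.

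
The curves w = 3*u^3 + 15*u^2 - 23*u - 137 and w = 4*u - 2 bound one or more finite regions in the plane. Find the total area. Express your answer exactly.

568

Set the curves equal: 3*u^3 + 15*u^2 - 23*u - 137 = 4*u - 2, so 3*u^3 + 15*u^2 - 27*u - 135 = 0, which factors as 3*(u - 3)*(u + 3)*(u + 5) = 0. The curves meet at u = -5, -3, 3.
On [-5, -3], w = 3*u^3 + 15*u^2 - 23*u - 137 is on top; that piece has area ∫[-5,-3] (3*u^3 + 15*u^2 - 27*u - 135) du = 28.
On [-3, 3], w = 4*u - 2 is on top; that piece has area ∫[-3,3] (-(3*u^3 + 15*u^2 - 27*u - 135)) du = 540.
Total enclosed area = 28 + 540 = 568.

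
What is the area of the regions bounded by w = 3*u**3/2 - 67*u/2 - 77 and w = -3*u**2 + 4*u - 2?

Set the curves equal: 3*u**3/2 - 67*u/2 - 77 = -3*u**2 + 4*u - 2, so 3*u**3/2 + 3*u**2 - 75*u/2 - 75 = 0, which factors as 3*(u - 5)*(u + 2)*(u + 5)/2 = 0. The curves meet at u = -5, -2, 5.
On [-5, -2], w = 3*u**3/2 - 67*u/2 - 77 is on top; that piece has area ∫[-5,-2] (3*u**3/2 + 3*u**2 - 75*u/2 - 75) du = 459/8.
On [-2, 5], w = -3*u**2 + 4*u - 2 is on top; that piece has area ∫[-2,5] (-(3*u**3/2 + 3*u**2 - 75*u/2 - 75)) du = 4459/8.
Total enclosed area = 459/8 + 4459/8 = 2459/4.

2459/4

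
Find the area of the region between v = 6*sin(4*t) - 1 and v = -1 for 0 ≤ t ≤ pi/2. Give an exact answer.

6

The difference (6*sin(4*t) - 1) - (-1) = 6*sin(4*t) changes sign at t = pi/4 inside [0, pi/2], so split the integral there.
∫[0,pi/4] (6*sin(4*t)) dt = 3.
∫[pi/4,pi/2] (6*sin(4*t)) dt = -3; the area of that piece is 3.
Total area = 3 + 3 = 6.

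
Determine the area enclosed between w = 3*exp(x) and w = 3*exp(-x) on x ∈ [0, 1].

-6 + 3*exp(-1) + 3*exp(1)

On [0, 1], (3*exp(x)) - (3*exp(-x)) = 3*exp(x) - 3*exp(-x) is ≥ 0 throughout, so the area is a single integral of |3*exp(x) - 3*exp(-x)|.
∫[0,1] (3*exp(x) - 3*exp(-x)) dx = -6 + 3*exp(-1) + 3*exp(1).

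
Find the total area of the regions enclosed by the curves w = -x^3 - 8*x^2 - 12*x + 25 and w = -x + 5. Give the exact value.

Set the curves equal: -x^3 - 8*x^2 - 12*x + 25 = -x + 5, so -x^3 - 8*x^2 - 11*x + 20 = 0, which factors as -(x - 1)*(x + 4)*(x + 5) = 0. The curves meet at x = -5, -4, 1.
On [-5, -4], w = -x + 5 is on top; that piece has area ∫[-5,-4] (-(-x^3 - 8*x^2 - 11*x + 20)) dx = 11/12.
On [-4, 1], w = -x^3 - 8*x^2 - 12*x + 25 is on top; that piece has area ∫[-4,1] (-x^3 - 8*x^2 - 11*x + 20) dx = 875/12.
Total enclosed area = 11/12 + 875/12 = 443/6.

443/6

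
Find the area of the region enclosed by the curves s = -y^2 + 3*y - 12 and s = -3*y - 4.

4/3

Both boundary curves give s as a function of y, so integrate with respect to y. Setting them equal: -y^2 + 6*y - 8 = 0, i.e. -(y - 4)*(y - 2) = 0, so they meet at y = 2, 4.
For y in [2, 4], s = -y^2 + 3*y - 12 is on the right; area = ∫[2,4] (-y^2 + 6*y - 8) dy = 4/3.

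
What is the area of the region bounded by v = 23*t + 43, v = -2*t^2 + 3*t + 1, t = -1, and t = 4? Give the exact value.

On [-1, 4], (23*t + 43) - (-2*t^2 + 3*t + 1) = 2*t^2 + 20*t + 42 is ≥ 0 throughout, so the area is a single integral of |2*t^2 + 20*t + 42|.
∫[-1,4] (2*t^2 + 20*t + 42) dt = 1210/3.

1210/3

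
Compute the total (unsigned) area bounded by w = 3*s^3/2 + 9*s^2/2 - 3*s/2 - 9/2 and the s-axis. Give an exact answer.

12

The curve meets the s-axis where 3*s^3/2 + 9*s^2/2 - 3*s/2 - 9/2 = 0, i.e. 3*(s - 1)*(s + 1)*(s + 3)/2 = 0, at s = -3, -1, 1.
On [-3, -1] the curve lies above the axis; ∫[-3,-1] (3*s^3/2 + 9*s^2/2 - 3*s/2 - 9/2) ds = 6, giving area 6.
On [-1, 1] the curve lies below the axis; ∫[-1,1] (3*s^3/2 + 9*s^2/2 - 3*s/2 - 9/2) ds = -6, giving area 6.
Total area = 6 + 6 = 12.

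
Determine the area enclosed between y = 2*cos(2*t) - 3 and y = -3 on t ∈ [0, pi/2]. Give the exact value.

The difference (2*cos(2*t) - 3) - (-3) = 2*cos(2*t) changes sign at t = pi/4 inside [0, pi/2], so split the integral there.
∫[0,pi/4] (2*cos(2*t)) dt = 1.
∫[pi/4,pi/2] (2*cos(2*t)) dt = -1; the area of that piece is 1.
Total area = 1 + 1 = 2.

2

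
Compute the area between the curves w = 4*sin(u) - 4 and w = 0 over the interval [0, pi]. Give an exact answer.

-8 + 4*pi

On [0, pi], (4*sin(u) - 4) - (0) = 4*sin(u) - 4 is ≤ 0 throughout, so the area is a single integral of |4*sin(u) - 4|.
∫[0,pi] (4*sin(u) - 4) du = 8 - 4*pi; the area of that piece is -8 + 4*pi.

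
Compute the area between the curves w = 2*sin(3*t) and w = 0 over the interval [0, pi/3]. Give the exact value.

4/3

On [0, pi/3], (2*sin(3*t)) - (0) = 2*sin(3*t) is ≥ 0 throughout, so the area is a single integral of |2*sin(3*t)|.
∫[0,pi/3] (2*sin(3*t)) dt = 4/3.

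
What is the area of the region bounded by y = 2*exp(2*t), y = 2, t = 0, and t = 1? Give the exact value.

-3 + exp(2)

On [0, 1], (2*exp(2*t)) - (2) = 2*exp(2*t) - 2 is ≥ 0 throughout, so the area is a single integral of |2*exp(2*t) - 2|.
∫[0,1] (2*exp(2*t) - 2) dt = -3 + exp(2).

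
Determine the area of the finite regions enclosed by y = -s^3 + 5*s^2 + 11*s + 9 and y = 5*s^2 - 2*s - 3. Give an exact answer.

Set the curves equal: -s^3 + 5*s^2 + 11*s + 9 = 5*s^2 - 2*s - 3, so -s^3 + 13*s + 12 = 0, which factors as -(s - 4)*(s + 1)*(s + 3) = 0. The curves meet at s = -3, -1, 4.
On [-3, -1], y = 5*s^2 - 2*s - 3 is on top; that piece has area ∫[-3,-1] (-(-s^3 + 13*s + 12)) ds = 8.
On [-1, 4], y = -s^3 + 5*s^2 + 11*s + 9 is on top; that piece has area ∫[-1,4] (-s^3 + 13*s + 12) ds = 375/4.
Total enclosed area = 8 + 375/4 = 407/4.

407/4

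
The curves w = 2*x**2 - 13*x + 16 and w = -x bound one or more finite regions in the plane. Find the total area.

Set the curves equal: 2*x**2 - 13*x + 16 = -x, so 2*x**2 - 12*x + 16 = 0, which factors as 2*(x - 4)*(x - 2) = 0. The curves meet at x = 2, 4.
On [2, 4], w = -x is on top; that piece has area ∫[2,4] (-(2*x**2 - 12*x + 16)) dx = 8/3.

8/3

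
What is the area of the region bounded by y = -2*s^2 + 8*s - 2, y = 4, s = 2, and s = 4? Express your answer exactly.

The difference (-2*s^2 + 8*s - 2) - (4) = -2*s^2 + 8*s - 6 changes sign at s = 3 inside [2, 4], so split the integral there.
∫[2,3] (-2*s^2 + 8*s - 6) ds = 4/3.
∫[3,4] (-2*s^2 + 8*s - 6) ds = -8/3; the area of that piece is 8/3.
Total area = 4/3 + 8/3 = 4.

4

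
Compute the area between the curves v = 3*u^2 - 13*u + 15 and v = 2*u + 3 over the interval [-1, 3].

36

The difference (3*u^2 - 13*u + 15) - (2*u + 3) = 3*u^2 - 15*u + 12 changes sign at u = 1 inside [-1, 3], so split the integral there.
∫[-1,1] (3*u^2 - 15*u + 12) du = 26.
∫[1,3] (3*u^2 - 15*u + 12) du = -10; the area of that piece is 10.
Total area = 26 + 10 = 36.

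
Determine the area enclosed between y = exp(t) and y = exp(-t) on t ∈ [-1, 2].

-4 + exp(-2) + exp(-1) + exp(1) + exp(2)

The difference (exp(t)) - (exp(-t)) = exp(t) - exp(-t) changes sign at t = 0 inside [-1, 2], so split the integral there.
∫[-1,0] (exp(t) - exp(-t)) dt = -exp(1) - exp(-1) + 2; the area of that piece is -2 + exp(-1) + exp(1).
∫[0,2] (exp(t) - exp(-t)) dt = -2 + exp(-2) + exp(2).
Total area = (-2 + exp(-1) + exp(1)) + (-2 + exp(-2) + exp(2)) = -4 + exp(-2) + exp(-1) + exp(1) + exp(2).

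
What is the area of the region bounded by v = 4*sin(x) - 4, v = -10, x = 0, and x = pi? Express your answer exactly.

On [0, pi], (4*sin(x) - 4) - (-10) = 4*sin(x) + 6 is ≥ 0 throughout, so the area is a single integral of |4*sin(x) + 6|.
∫[0,pi] (4*sin(x) + 6) dx = 8 + 6*pi.

8 + 6*pi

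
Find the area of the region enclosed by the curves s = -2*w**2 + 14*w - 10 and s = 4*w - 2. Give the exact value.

9

Both boundary curves give s as a function of w, so integrate with respect to w. Setting them equal: -2*w**2 + 10*w - 8 = 0, i.e. -2*(w - 4)*(w - 1) = 0, so they meet at w = 1, 4.
For w in [1, 4], s = -2*w**2 + 14*w - 10 is on the right; area = ∫[1,4] (-2*w**2 + 10*w - 8) dw = 9.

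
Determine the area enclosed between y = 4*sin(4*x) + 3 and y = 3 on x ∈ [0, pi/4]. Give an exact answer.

On [0, pi/4], (4*sin(4*x) + 3) - (3) = 4*sin(4*x) is ≥ 0 throughout, so the area is a single integral of |4*sin(4*x)|.
∫[0,pi/4] (4*sin(4*x)) dx = 2.

2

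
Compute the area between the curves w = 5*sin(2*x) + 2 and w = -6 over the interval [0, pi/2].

On [0, pi/2], (5*sin(2*x) + 2) - (-6) = 5*sin(2*x) + 8 is ≥ 0 throughout, so the area is a single integral of |5*sin(2*x) + 8|.
∫[0,pi/2] (5*sin(2*x) + 8) dx = 5 + 4*pi.

5 + 4*pi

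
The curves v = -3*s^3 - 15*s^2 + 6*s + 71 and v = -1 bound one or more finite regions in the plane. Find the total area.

443/2

Set the curves equal: -3*s^3 - 15*s^2 + 6*s + 71 = -1, so -3*s^3 - 15*s^2 + 6*s + 72 = 0, which factors as -3*(s - 2)*(s + 3)*(s + 4) = 0. The curves meet at s = -4, -3, 2.
On [-4, -3], v = -1 is on top; that piece has area ∫[-4,-3] (-(-3*s^3 - 15*s^2 + 6*s + 72)) ds = 11/4.
On [-3, 2], v = -3*s^3 - 15*s^2 + 6*s + 71 is on top; that piece has area ∫[-3,2] (-3*s^3 - 15*s^2 + 6*s + 72) ds = 875/4.
Total enclosed area = 11/4 + 875/4 = 443/2.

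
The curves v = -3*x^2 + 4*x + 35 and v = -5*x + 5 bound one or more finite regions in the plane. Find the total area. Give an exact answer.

343/2

Set the curves equal: -3*x^2 + 4*x + 35 = -5*x + 5, so -3*x^2 + 9*x + 30 = 0, which factors as -3*(x - 5)*(x + 2) = 0. The curves meet at x = -2, 5.
On [-2, 5], v = -3*x^2 + 4*x + 35 is on top; that piece has area ∫[-2,5] (-3*x^2 + 9*x + 30) dx = 343/2.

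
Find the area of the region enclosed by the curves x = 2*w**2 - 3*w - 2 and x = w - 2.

Both boundary curves give x as a function of w, so integrate with respect to w. Setting them equal: 2*w**2 - 4*w = 0, i.e. 2*w*(w - 2) = 0, so they meet at w = 0, 2.
For w in [0, 2], x = 2*w**2 - 3*w - 2 is on the left; area = ∫[0,2] (-(2*w**2 - 4*w)) dw = 8/3.

8/3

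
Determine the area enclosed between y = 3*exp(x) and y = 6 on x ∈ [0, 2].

The difference (3*exp(x)) - (6) = 3*exp(x) - 6 changes sign at x = log(2) inside [0, 2], so split the integral there.
∫[0,log(2)] (3*exp(x) - 6) dx = 3 - log(64); the area of that piece is -3 + log(64).
∫[log(2),2] (3*exp(x) - 6) dx = -18 + 6*log(2) + 3*exp(2).
Total area = (-3 + log(64)) + (-18 + 6*log(2) + 3*exp(2)) = -21 + 12*log(2) + 3*exp(2).

-21 + 12*log(2) + 3*exp(2)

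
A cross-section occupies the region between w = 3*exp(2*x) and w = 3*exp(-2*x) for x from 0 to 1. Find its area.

-3 + 3*exp(-2)/2 + 3*exp(2)/2

On [0, 1], (3*exp(2*x)) - (3*exp(-2*x)) = 3*exp(2*x) - 3*exp(-2*x) is ≥ 0 throughout, so the area is a single integral of |3*exp(2*x) - 3*exp(-2*x)|.
∫[0,1] (3*exp(2*x) - 3*exp(-2*x)) dx = -3 + 3*exp(-2)/2 + 3*exp(2)/2.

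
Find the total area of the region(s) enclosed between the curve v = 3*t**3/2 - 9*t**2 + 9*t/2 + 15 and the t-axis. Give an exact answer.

243/4

The curve meets the t-axis where 3*t**3/2 - 9*t**2 + 9*t/2 + 15 = 0, i.e. 3*(t - 5)*(t - 2)*(t + 1)/2 = 0, at t = -1, 2, 5.
On [-1, 2] the curve lies above the axis; ∫[-1,2] (3*t**3/2 - 9*t**2 + 9*t/2 + 15) dt = 243/8, giving area 243/8.
On [2, 5] the curve lies below the axis; ∫[2,5] (3*t**3/2 - 9*t**2 + 9*t/2 + 15) dt = -243/8, giving area 243/8.
Total area = 243/8 + 243/8 = 243/4.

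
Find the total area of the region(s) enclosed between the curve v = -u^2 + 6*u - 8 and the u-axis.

The curve meets the u-axis where -u^2 + 6*u - 8 = 0, i.e. -(u - 4)*(u - 2) = 0, at u = 2, 4.
On [2, 4] the curve lies above the axis; ∫[2,4] (-u^2 + 6*u - 8) du = 4/3, giving area 4/3.

4/3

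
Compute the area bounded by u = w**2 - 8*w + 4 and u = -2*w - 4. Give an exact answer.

Both boundary curves give u as a function of w, so integrate with respect to w. Setting them equal: w**2 - 6*w + 8 = 0, i.e. (w - 4)*(w - 2) = 0, so they meet at w = 2, 4.
For w in [2, 4], u = w**2 - 8*w + 4 is on the left; area = ∫[2,4] (-(w**2 - 6*w + 8)) dw = 4/3.

4/3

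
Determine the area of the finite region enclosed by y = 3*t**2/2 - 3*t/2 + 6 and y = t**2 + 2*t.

1/12

Set the curves equal: 3*t**2/2 - 3*t/2 + 6 = t**2 + 2*t, so t**2/2 - 7*t/2 + 6 = 0, which factors as (t - 4)*(t - 3)/2 = 0. The curves meet at t = 3, 4.
On [3, 4], y = t**2 + 2*t is on top; that piece has area ∫[3,4] (-(t**2/2 - 7*t/2 + 6)) dt = 1/12.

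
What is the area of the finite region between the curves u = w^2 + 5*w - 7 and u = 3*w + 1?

Both boundary curves give u as a function of w, so integrate with respect to w. Setting them equal: w^2 + 2*w - 8 = 0, i.e. (w - 2)*(w + 4) = 0, so they meet at w = -4, 2.
For w in [-4, 2], u = w^2 + 5*w - 7 is on the left; area = ∫[-4,2] (-(w^2 + 2*w - 8)) dw = 36.

36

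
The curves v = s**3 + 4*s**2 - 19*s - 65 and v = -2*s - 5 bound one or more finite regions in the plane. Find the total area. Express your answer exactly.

3901/12

Set the curves equal: s**3 + 4*s**2 - 19*s - 65 = -2*s - 5, so s**3 + 4*s**2 - 17*s - 60 = 0, which factors as (s - 4)*(s + 3)*(s + 5) = 0. The curves meet at s = -5, -3, 4.
On [-5, -3], v = s**3 + 4*s**2 - 19*s - 65 is on top; that piece has area ∫[-5,-3] (s**3 + 4*s**2 - 17*s - 60) ds = 32/3.
On [-3, 4], v = -2*s - 5 is on top; that piece has area ∫[-3,4] (-(s**3 + 4*s**2 - 17*s - 60)) ds = 3773/12.
Total enclosed area = 32/3 + 3773/12 = 3901/12.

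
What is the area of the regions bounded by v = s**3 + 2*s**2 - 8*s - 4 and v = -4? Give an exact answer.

148/3

Set the curves equal: s**3 + 2*s**2 - 8*s - 4 = -4, so s**3 + 2*s**2 - 8*s = 0, which factors as s*(s - 2)*(s + 4) = 0. The curves meet at s = -4, 0, 2.
On [-4, 0], v = s**3 + 2*s**2 - 8*s - 4 is on top; that piece has area ∫[-4,0] (s**3 + 2*s**2 - 8*s) ds = 128/3.
On [0, 2], v = -4 is on top; that piece has area ∫[0,2] (-(s**3 + 2*s**2 - 8*s)) ds = 20/3.
Total enclosed area = 128/3 + 20/3 = 148/3.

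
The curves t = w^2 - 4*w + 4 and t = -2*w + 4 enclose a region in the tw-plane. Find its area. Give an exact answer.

4/3

Both boundary curves give t as a function of w, so integrate with respect to w. Setting them equal: w^2 - 2*w = 0, i.e. w*(w - 2) = 0, so they meet at w = 0, 2.
For w in [0, 2], t = w^2 - 4*w + 4 is on the left; area = ∫[0,2] (-(w^2 - 2*w)) dw = 4/3.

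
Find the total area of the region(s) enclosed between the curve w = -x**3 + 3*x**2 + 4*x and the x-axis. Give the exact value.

131/4

The curve meets the x-axis where -x**3 + 3*x**2 + 4*x = 0, i.e. -x*(x - 4)*(x + 1) = 0, at x = -1, 0, 4.
On [-1, 0] the curve lies below the axis; ∫[-1,0] (-x**3 + 3*x**2 + 4*x) dx = -3/4, giving area 3/4.
On [0, 4] the curve lies above the axis; ∫[0,4] (-x**3 + 3*x**2 + 4*x) dx = 32, giving area 32.
Total area = 3/4 + 32 = 131/4.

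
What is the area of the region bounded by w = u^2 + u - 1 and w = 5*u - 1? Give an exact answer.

Set the curves equal: u^2 + u - 1 = 5*u - 1, so u^2 - 4*u = 0, which factors as u*(u - 4) = 0. The curves meet at u = 0, 4.
On [0, 4], w = 5*u - 1 is on top; that piece has area ∫[0,4] (-(u^2 - 4*u)) du = 32/3.

32/3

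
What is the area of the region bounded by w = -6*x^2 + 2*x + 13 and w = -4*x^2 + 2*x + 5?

Set the curves equal: -6*x^2 + 2*x + 13 = -4*x^2 + 2*x + 5, so -2*x^2 + 8 = 0, which factors as -2*(x - 2)*(x + 2) = 0. The curves meet at x = -2, 2.
On [-2, 2], w = -6*x^2 + 2*x + 13 is on top; that piece has area ∫[-2,2] (-2*x^2 + 8) dx = 64/3.

64/3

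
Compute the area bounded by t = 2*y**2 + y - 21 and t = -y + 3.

343/3

Both boundary curves give t as a function of y, so integrate with respect to y. Setting them equal: 2*y**2 + 2*y - 24 = 0, i.e. 2*(y - 3)*(y + 4) = 0, so they meet at y = -4, 3.
For y in [-4, 3], t = 2*y**2 + y - 21 is on the left; area = ∫[-4,3] (-(2*y**2 + 2*y - 24)) dy = 343/3.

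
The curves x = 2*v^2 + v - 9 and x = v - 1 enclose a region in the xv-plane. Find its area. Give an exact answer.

Both boundary curves give x as a function of v, so integrate with respect to v. Setting them equal: 2*v^2 - 8 = 0, i.e. 2*(v - 2)*(v + 2) = 0, so they meet at v = -2, 2.
For v in [-2, 2], x = 2*v^2 + v - 9 is on the left; area = ∫[-2,2] (-(2*v^2 - 8)) dv = 64/3.

64/3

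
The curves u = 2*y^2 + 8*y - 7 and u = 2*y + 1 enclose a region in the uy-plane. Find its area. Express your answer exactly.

125/3

Both boundary curves give u as a function of y, so integrate with respect to y. Setting them equal: 2*y^2 + 6*y - 8 = 0, i.e. 2*(y - 1)*(y + 4) = 0, so they meet at y = -4, 1.
For y in [-4, 1], u = 2*y^2 + 8*y - 7 is on the left; area = ∫[-4,1] (-(2*y^2 + 6*y - 8)) dy = 125/3.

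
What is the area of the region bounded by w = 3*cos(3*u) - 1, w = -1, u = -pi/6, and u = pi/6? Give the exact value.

2

On [-pi/6, pi/6], (3*cos(3*u) - 1) - (-1) = 3*cos(3*u) is ≥ 0 throughout, so the area is a single integral of |3*cos(3*u)|.
∫[-pi/6,pi/6] (3*cos(3*u)) du = 2.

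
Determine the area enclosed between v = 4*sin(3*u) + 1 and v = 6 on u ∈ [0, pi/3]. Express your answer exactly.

On [0, pi/3], (4*sin(3*u) + 1) - (6) = 4*sin(3*u) - 5 is ≤ 0 throughout, so the area is a single integral of |4*sin(3*u) - 5|.
∫[0,pi/3] (4*sin(3*u) - 5) du = 8/3 - 5*pi/3; the area of that piece is -8/3 + 5*pi/3.

-8/3 + 5*pi/3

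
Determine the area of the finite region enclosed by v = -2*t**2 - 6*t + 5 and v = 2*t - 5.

72

Set the curves equal: -2*t**2 - 6*t + 5 = 2*t - 5, so -2*t**2 - 8*t + 10 = 0, which factors as -2*(t - 1)*(t + 5) = 0. The curves meet at t = -5, 1.
On [-5, 1], v = -2*t**2 - 6*t + 5 is on top; that piece has area ∫[-5,1] (-2*t**2 - 8*t + 10) dt = 72.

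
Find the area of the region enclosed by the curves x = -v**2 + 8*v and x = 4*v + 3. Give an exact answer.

Both boundary curves give x as a function of v, so integrate with respect to v. Setting them equal: -v**2 + 4*v - 3 = 0, i.e. -(v - 3)*(v - 1) = 0, so they meet at v = 1, 3.
For v in [1, 3], x = -v**2 + 8*v is on the right; area = ∫[1,3] (-v**2 + 4*v - 3) dv = 4/3.

4/3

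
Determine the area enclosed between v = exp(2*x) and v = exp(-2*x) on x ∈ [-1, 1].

The difference (exp(2*x)) - (exp(-2*x)) = exp(2*x) - exp(-2*x) changes sign at x = 0 inside [-1, 1], so split the integral there.
∫[-1,0] (exp(2*x) - exp(-2*x)) dx = -exp(2)/2 - exp(-2)/2 + 1; the area of that piece is -1 + exp(-2)/2 + exp(2)/2.
∫[0,1] (exp(2*x) - exp(-2*x)) dx = -1 + exp(-2)/2 + exp(2)/2.
Total area = (-1 + exp(-2)/2 + exp(2)/2) + (-1 + exp(-2)/2 + exp(2)/2) = -2 + exp(-2) + exp(2).

-2 + exp(-2) + exp(2)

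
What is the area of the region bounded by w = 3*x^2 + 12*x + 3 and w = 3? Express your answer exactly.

32

Set the curves equal: 3*x^2 + 12*x + 3 = 3, so 3*x^2 + 12*x = 0, which factors as 3*x*(x + 4) = 0. The curves meet at x = -4, 0.
On [-4, 0], w = 3 is on top; that piece has area ∫[-4,0] (-(3*x^2 + 12*x)) dx = 32.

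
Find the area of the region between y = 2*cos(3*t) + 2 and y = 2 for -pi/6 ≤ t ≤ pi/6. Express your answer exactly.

4/3

On [-pi/6, pi/6], (2*cos(3*t) + 2) - (2) = 2*cos(3*t) is ≥ 0 throughout, so the area is a single integral of |2*cos(3*t)|.
∫[-pi/6,pi/6] (2*cos(3*t)) dt = 4/3.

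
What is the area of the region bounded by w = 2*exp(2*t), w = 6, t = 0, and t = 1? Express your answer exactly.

-11 + 6*log(3) + exp(2)

The difference (2*exp(2*t)) - (6) = 2*exp(2*t) - 6 changes sign at t = log(3)/2 inside [0, 1], so split the integral there.
∫[0,log(3)/2] (2*exp(2*t) - 6) dt = 2 - log(27); the area of that piece is -2 + log(27).
∫[log(3)/2,1] (2*exp(2*t) - 6) dt = -9 + 3*log(3) + exp(2).
Total area = (-2 + log(27)) + (-9 + 3*log(3) + exp(2)) = -11 + 6*log(3) + exp(2).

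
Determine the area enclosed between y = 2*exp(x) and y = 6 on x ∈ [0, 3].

-28 + 12*log(3) + 2*exp(3)

The difference (2*exp(x)) - (6) = 2*exp(x) - 6 changes sign at x = log(3) inside [0, 3], so split the integral there.
∫[0,log(3)] (2*exp(x) - 6) dx = 4 - log(729); the area of that piece is -4 + log(729).
∫[log(3),3] (2*exp(x) - 6) dx = -24 + 6*log(3) + 2*exp(3).
Total area = (-4 + log(729)) + (-24 + 6*log(3) + 2*exp(3)) = -28 + 12*log(3) + 2*exp(3).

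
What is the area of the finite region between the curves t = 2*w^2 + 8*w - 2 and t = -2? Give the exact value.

Both boundary curves give t as a function of w, so integrate with respect to w. Setting them equal: 2*w^2 + 8*w = 0, i.e. 2*w*(w + 4) = 0, so they meet at w = -4, 0.
For w in [-4, 0], t = 2*w^2 + 8*w - 2 is on the left; area = ∫[-4,0] (-(2*w^2 + 8*w)) dw = 64/3.

64/3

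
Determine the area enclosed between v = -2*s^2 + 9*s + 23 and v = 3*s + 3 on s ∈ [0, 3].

On [0, 3], (-2*s^2 + 9*s + 23) - (3*s + 3) = -2*s^2 + 6*s + 20 is ≥ 0 throughout, so the area is a single integral of |-2*s^2 + 6*s + 20|.
∫[0,3] (-2*s^2 + 6*s + 20) ds = 69.

69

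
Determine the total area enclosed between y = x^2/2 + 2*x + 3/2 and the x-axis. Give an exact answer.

The curve meets the x-axis where x^2/2 + 2*x + 3/2 = 0, i.e. (x + 1)*(x + 3)/2 = 0, at x = -3, -1.
On [-3, -1] the curve lies below the axis; ∫[-3,-1] (x^2/2 + 2*x + 3/2) dx = -2/3, giving area 2/3.

2/3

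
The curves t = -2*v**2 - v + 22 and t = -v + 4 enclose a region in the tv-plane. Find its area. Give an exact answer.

72

Both boundary curves give t as a function of v, so integrate with respect to v. Setting them equal: -2*v**2 + 18 = 0, i.e. -2*(v - 3)*(v + 3) = 0, so they meet at v = -3, 3.
For v in [-3, 3], t = -2*v**2 - v + 22 is on the right; area = ∫[-3,3] (-2*v**2 + 18) dv = 72.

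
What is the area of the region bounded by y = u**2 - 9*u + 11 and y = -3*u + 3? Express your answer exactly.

Set the curves equal: u**2 - 9*u + 11 = -3*u + 3, so u**2 - 6*u + 8 = 0, which factors as (u - 4)*(u - 2) = 0. The curves meet at u = 2, 4.
On [2, 4], y = -3*u + 3 is on top; that piece has area ∫[2,4] (-(u**2 - 6*u + 8)) du = 4/3.

4/3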